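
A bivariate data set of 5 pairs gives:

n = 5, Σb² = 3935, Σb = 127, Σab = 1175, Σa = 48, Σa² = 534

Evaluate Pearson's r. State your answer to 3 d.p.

-0.194

r = (nΣab − ΣaΣb) / √[(nΣa² − (Σa)²)(nΣb² − (Σb)²)]
Numerator: 5×1175 − 48×127 = -221
Denominator: √[(2670 − 2304)(19675 − 16129)] = √[366 × 3546] = 1139.2261
r = -221 / 1139.2261 ≈ -0.194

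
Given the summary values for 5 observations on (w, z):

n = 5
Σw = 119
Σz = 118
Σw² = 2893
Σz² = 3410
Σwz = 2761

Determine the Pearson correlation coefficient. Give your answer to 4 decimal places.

-0.2431

r = (nΣwz − ΣwΣz) / √[(nΣw² − (Σw)²)(nΣz² − (Σz)²)]
Numerator: 5×2761 − 119×118 = -237
Denominator: √[(14465 − 14161)(17050 − 13924)] = √[304 × 3126] = 974.8354
r = -237 / 974.8354 ≈ -0.2431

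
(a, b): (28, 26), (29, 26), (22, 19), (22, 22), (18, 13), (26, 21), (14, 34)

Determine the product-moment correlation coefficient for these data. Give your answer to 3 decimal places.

-0.079

n = 7, Σa = 159, Σb = 161, Σa² = 3789, Σb² = 3963, Σab = 3640
nΣab − ΣaΣb = 25480 − 25599 = -119
nΣa² − (Σa)² = 26523 − 25281 = 1242; nΣb² − (Σb)² = 27741 − 25921 = 1820
r = -119 / √(1242 × 1820) = -119 / 1503.4760 ≈ -0.079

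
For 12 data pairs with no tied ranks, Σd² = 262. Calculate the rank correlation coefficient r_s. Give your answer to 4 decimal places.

ρ = 1 − 6Σd² / [n(n²−1)] = 1 − 6×262 / (12×143)
  = 1 − 1572/1716 = 1 − 0.91608 ≈ 0.0839

0.0839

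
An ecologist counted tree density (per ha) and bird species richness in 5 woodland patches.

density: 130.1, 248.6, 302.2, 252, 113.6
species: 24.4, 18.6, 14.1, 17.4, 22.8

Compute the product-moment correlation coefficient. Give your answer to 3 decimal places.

n = 5, Σx = 1046.5, Σy = 97.3, Σx² = 246461.77, Σy² = 1962.73, Σxy = 19034.3
nΣxy − ΣxΣy = 95171.5 − 101824.45 = -6652.95
nΣx² − (Σx)² = 1232308.85 − 1095162.25 = 137146.6; nΣy² − (Σy)² = 9813.65 − 9467.29 = 346.36
r = -6652.95 / √(137146.6 × 346.36) = -6652.95 / 6892.1765 ≈ -0.965

-0.965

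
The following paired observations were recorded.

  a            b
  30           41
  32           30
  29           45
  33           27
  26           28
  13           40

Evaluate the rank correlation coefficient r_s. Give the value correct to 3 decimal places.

-0.371

Rank a: 4, 5, 3, 6, 2, 1
Rank b: 5, 3, 6, 1, 2, 4
d = rank(a) − rank(b): -1, 2, -3, 5, 0, -3; Σd² = 48
ρ = 1 − 6Σd² / [n(n²−1)] = 1 − 6×48 / (6×35) = 1 − 288/210 ≈ -0.371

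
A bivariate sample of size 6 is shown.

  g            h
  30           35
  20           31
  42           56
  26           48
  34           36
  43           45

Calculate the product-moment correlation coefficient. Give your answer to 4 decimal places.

n = 6, Σg = 195, Σh = 251, Σg² = 6745, Σh² = 10947, Σgh = 8429
nΣgh − ΣgΣh = 50574 − 48945 = 1629
nΣg² − (Σg)² = 40470 − 38025 = 2445; nΣh² − (Σh)² = 65682 − 63001 = 2681
r = 1629 / √(2445 × 2681) = 1629 / 2560.2822 ≈ 0.6363

0.6363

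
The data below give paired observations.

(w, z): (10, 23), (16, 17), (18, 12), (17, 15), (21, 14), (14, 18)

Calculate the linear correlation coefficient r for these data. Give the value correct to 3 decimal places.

n = 6, Σw = 96, Σz = 99, Σw² = 1606, Σz² = 1707, Σwz = 1519
nΣwz − ΣwΣz = 9114 − 9504 = -390
nΣw² − (Σw)² = 9636 − 9216 = 420; nΣz² − (Σz)² = 10242 − 9801 = 441
r = -390 / √(420 × 441) = -390 / 430.3719 ≈ -0.906

-0.906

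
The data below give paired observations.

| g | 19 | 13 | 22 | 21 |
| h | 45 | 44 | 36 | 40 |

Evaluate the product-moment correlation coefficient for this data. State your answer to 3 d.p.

-0.699

n = 4, Σg = 75, Σh = 165, Σg² = 1455, Σh² = 6857, Σgh = 3059
nΣgh − ΣgΣh = 12236 − 12375 = -139
nΣg² − (Σg)² = 5820 − 5625 = 195; nΣh² − (Σh)² = 27428 − 27225 = 203
r = -139 / √(195 × 203) = -139 / 198.9598 ≈ -0.699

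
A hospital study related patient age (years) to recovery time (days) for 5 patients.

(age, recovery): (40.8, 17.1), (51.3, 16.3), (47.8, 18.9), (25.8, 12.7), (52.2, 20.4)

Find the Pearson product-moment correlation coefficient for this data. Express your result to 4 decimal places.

0.8485

n = 5, Σx = 217.9, Σy = 85.4, Σx² = 9971.65, Σy² = 1492.76, Σxy = 3829.83
nΣxy − ΣxΣy = 19149.15 − 18608.66 = 540.49
nΣx² − (Σx)² = 49858.25 − 47480.41 = 2377.84; nΣy² − (Σy)² = 7463.8 − 7293.16 = 170.64
r = 540.49 / √(2377.84 × 170.64) = 540.49 / 636.9887 ≈ 0.8485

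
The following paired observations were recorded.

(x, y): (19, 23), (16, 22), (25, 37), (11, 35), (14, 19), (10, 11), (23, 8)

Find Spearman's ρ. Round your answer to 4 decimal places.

0.2500

Rank x: 5, 4, 7, 2, 3, 1, 6
Rank y: 5, 4, 7, 6, 3, 2, 1
d = rank(x) − rank(y): 0, 0, 0, -4, 0, -1, 5; Σd² = 42
ρ = 1 − 6Σd² / [n(n²−1)] = 1 − 6×42 / (7×48) = 1 − 252/336 ≈ 0.2500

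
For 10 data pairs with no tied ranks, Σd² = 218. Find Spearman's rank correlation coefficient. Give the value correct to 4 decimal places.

ρ = 1 − 6Σd² / [n(n²−1)] = 1 − 6×218 / (10×99)
  = 1 − 1308/990 = 1 − 1.32121 ≈ -0.3212

-0.3212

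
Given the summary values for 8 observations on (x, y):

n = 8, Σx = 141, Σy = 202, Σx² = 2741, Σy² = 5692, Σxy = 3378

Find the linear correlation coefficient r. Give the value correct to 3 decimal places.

r = (nΣxy − ΣxΣy) / √[(nΣx² − (Σx)²)(nΣy² − (Σy)²)]
Numerator: 8×3378 − 141×202 = -1458
Denominator: √[(21928 − 19881)(45536 − 40804)] = √[2047 × 4732] = 3112.2988
r = -1458 / 3112.2988 ≈ -0.468

-0.468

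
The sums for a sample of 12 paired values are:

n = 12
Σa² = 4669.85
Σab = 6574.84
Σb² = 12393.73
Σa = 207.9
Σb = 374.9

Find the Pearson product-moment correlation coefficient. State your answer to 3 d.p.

0.093

r = (nΣab − ΣaΣb) / √[(nΣa² − (Σa)²)(nΣb² − (Σb)²)]
Numerator: 12×6574.84 − 207.9×374.9 = 956.37
Denominator: √[(56038.2 − 43222.41)(148724.76 − 140550.01)] = √[12815.79 × 8174.75] = 10235.5205
r = 956.37 / 10235.5205 ≈ 0.093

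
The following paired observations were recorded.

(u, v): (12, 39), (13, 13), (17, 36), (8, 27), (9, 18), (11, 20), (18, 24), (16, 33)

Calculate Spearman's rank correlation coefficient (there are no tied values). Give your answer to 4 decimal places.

0.2381

Rank u: 4, 5, 7, 1, 2, 3, 8, 6
Rank v: 8, 1, 7, 5, 2, 3, 4, 6
d = rank(u) − rank(v): -4, 4, 0, -4, 0, 0, 4, 0; Σd² = 64
ρ = 1 − 6Σd² / [n(n²−1)] = 1 − 6×64 / (8×63) = 1 − 384/504 ≈ 0.2381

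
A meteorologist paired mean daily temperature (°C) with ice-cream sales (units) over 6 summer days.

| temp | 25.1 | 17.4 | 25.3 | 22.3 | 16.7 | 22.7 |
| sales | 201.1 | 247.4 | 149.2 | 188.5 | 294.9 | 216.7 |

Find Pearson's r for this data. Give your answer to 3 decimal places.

n = 6, Σx = 129.5, Σy = 1297.8, Σx² = 2864.33, Σy² = 293365.76, Σxy = 27174.6
nΣxy − ΣxΣy = 163047.6 − 168065.1 = -5017.5
nΣx² − (Σx)² = 17185.98 − 16770.25 = 415.73; nΣy² − (Σy)² = 1760194.56 − 1684284.84 = 75909.72
r = -5017.5 / √(415.73 × 75909.72) = -5017.5 / 5617.6461 ≈ -0.893

-0.893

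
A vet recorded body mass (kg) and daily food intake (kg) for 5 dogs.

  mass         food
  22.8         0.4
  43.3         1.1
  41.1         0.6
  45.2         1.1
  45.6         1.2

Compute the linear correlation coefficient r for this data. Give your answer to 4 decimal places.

n = 5, Σx = 198, Σy = 4.4, Σx² = 8206.34, Σy² = 4.38, Σxy = 185.85
nΣxy − ΣxΣy = 929.25 − 871.2 = 58.05
nΣx² − (Σx)² = 41031.7 − 39204 = 1827.7; nΣy² − (Σy)² = 21.9 − 19.36 = 2.54
r = 58.05 / √(1827.7 × 2.54) = 58.05 / 68.1349 ≈ 0.8520

0.8520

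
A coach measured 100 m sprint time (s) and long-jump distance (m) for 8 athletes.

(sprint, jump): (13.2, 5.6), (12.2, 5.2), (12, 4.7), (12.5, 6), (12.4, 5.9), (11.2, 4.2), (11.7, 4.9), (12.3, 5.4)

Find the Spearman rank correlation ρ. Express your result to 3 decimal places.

0.905

Rank sprint: 8, 4, 3, 7, 6, 1, 2, 5
Rank jump: 6, 4, 2, 8, 7, 1, 3, 5
d = rank(sprint) − rank(jump): 2, 0, 1, -1, -1, 0, -1, 0; Σd² = 8
ρ = 1 − 6Σd² / [n(n²−1)] = 1 − 6×8 / (8×63) = 1 − 48/504 ≈ 0.905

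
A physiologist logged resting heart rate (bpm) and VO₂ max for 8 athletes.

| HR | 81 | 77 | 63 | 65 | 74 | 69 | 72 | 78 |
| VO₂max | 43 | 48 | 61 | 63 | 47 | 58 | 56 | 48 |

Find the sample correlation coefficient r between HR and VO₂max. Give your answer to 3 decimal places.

n = 8, Σx = 579, Σy = 424, Σx² = 42189, Σy² = 22856, Σxy = 30373
nΣxy − ΣxΣy = 242984 − 245496 = -2512
nΣx² − (Σx)² = 337512 − 335241 = 2271; nΣy² − (Σy)² = 182848 − 179776 = 3072
r = -2512 / √(2271 × 3072) = -2512 / 2641.3088 ≈ -0.951

-0.951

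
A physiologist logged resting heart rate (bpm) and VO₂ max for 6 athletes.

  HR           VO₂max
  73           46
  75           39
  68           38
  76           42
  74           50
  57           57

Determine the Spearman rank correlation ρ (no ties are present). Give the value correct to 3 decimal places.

-0.314

Rank HR: 3, 5, 2, 6, 4, 1
Rank VO₂max: 4, 2, 1, 3, 5, 6
d = rank(HR) − rank(VO₂max): -1, 3, 1, 3, -1, -5; Σd² = 46
ρ = 1 − 6Σd² / [n(n²−1)] = 1 − 6×46 / (6×35) = 1 − 276/210 ≈ -0.314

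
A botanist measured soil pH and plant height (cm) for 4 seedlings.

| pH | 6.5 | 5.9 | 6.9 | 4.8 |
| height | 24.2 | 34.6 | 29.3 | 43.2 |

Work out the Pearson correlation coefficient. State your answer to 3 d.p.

-0.904

n = 4, Σx = 24.1, Σy = 131.3, Σx² = 147.71, Σy² = 4507.53, Σxy = 770.97
nΣxy − ΣxΣy = 3083.88 − 3164.33 = -80.45
nΣx² − (Σx)² = 590.84 − 580.81 = 10.03; nΣy² − (Σy)² = 18030.12 − 17239.69 = 790.43
r = -80.45 / √(10.03 × 790.43) = -80.45 / 89.0394 ≈ -0.904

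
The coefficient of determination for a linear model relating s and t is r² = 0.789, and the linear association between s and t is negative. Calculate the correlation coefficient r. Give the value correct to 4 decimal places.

-0.8883

|r| = √0.789 = 0.8883
The association is negative, so r = −0.8883.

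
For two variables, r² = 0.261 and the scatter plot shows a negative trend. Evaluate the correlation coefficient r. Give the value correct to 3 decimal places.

|r| = √0.261 = 0.511
The association is negative, so r = −0.511.

-0.511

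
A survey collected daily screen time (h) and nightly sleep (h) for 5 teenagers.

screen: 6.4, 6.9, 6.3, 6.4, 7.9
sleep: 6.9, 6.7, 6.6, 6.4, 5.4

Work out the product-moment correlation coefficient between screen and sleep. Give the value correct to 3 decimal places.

-0.872

n = 5, Σx = 33.9, Σy = 32, Σx² = 231.63, Σy² = 206.18, Σxy = 215.59
nΣxy − ΣxΣy = 1077.95 − 1084.8 = -6.85
nΣx² − (Σx)² = 1158.15 − 1149.21 = 8.94; nΣy² − (Σy)² = 1030.9 − 1024 = 6.9
r = -6.85 / √(8.94 × 6.9) = -6.85 / 7.8540 ≈ -0.872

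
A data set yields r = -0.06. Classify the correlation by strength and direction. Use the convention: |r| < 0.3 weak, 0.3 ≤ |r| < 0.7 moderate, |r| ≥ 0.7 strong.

r = -0.06 < 0 so the relationship is negative.
|r| = 0.06, which falls in the weak range.

weak negative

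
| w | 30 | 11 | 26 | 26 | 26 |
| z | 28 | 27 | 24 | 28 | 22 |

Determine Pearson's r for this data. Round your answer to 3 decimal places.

n = 5, Σw = 119, Σz = 129, Σw² = 3049, Σz² = 3357, Σwz = 3061
nΣwz − ΣwΣz = 15305 − 15351 = -46
nΣw² − (Σw)² = 15245 − 14161 = 1084; nΣz² − (Σz)² = 16785 − 16641 = 144
r = -46 / √(1084 × 144) = -46 / 395.0899 ≈ -0.116

-0.116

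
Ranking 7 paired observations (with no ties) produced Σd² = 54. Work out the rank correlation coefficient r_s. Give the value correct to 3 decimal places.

ρ = 1 − 6Σd² / [n(n²−1)] = 1 − 6×54 / (7×48)
  = 1 − 324/336 = 1 − 0.9643 ≈ 0.036

0.036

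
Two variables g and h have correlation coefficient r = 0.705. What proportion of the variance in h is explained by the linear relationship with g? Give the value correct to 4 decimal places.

0.4970

r² = (0.705)² = 0.4970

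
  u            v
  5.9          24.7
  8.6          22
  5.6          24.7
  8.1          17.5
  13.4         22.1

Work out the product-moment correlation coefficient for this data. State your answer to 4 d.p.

-0.3360

n = 5, Σu = 41.6, Σv = 111, Σu² = 385.3, Σv² = 2498.84, Σuv = 911.14
nΣuv − ΣuΣv = 4555.7 − 4617.6 = -61.9
nΣu² − (Σu)² = 1926.5 − 1730.56 = 195.94; nΣv² − (Σv)² = 12494.2 − 12321 = 173.2
r = -61.9 / √(195.94 × 173.2) = -61.9 / 184.2195 ≈ -0.3360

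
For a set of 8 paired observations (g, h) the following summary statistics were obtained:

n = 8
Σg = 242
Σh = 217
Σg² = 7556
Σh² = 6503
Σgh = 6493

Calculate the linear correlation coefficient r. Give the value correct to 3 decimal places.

-0.187

r = (nΣgh − ΣgΣh) / √[(nΣg² − (Σg)²)(nΣh² − (Σh)²)]
Numerator: 8×6493 − 242×217 = -570
Denominator: √[(60448 − 58564)(52024 − 47089)] = √[1884 × 4935] = 3049.1868
r = -570 / 3049.1868 ≈ -0.187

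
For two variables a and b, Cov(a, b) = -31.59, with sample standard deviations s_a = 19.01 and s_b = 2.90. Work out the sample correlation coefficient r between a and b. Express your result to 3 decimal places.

r = Cov(a,b) / (s_a · s_b) = -31.59 / (19.01 × 2.90)
  = -31.59 / 55.1290 ≈ -0.573

-0.573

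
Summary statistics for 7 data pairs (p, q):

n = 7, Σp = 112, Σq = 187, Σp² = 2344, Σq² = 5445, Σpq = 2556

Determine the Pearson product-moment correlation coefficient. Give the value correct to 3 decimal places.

r = (nΣpq − ΣpΣq) / √[(nΣp² − (Σp)²)(nΣq² − (Σq)²)]
Numerator: 7×2556 − 112×187 = -3052
Denominator: √[(16408 − 12544)(38115 − 34969)] = √[3864 × 3146] = 3486.5662
r = -3052 / 3486.5662 ≈ -0.875

-0.875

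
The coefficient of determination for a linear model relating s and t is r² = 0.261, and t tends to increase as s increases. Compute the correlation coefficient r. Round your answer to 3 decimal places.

0.511

|r| = √0.261 = 0.511
The association is positive, so r = 0.511.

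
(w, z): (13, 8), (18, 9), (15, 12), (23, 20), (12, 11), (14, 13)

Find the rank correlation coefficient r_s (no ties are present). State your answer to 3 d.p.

0.486

Rank w: 2, 5, 4, 6, 1, 3
Rank z: 1, 2, 4, 6, 3, 5
d = rank(w) − rank(z): 1, 3, 0, 0, -2, -2; Σd² = 18
ρ = 1 − 6Σd² / [n(n²−1)] = 1 − 6×18 / (6×35) = 1 − 108/210 ≈ 0.486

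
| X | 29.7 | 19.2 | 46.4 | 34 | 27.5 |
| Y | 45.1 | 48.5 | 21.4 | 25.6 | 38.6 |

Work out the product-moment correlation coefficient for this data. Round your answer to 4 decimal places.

-0.8921

n = 5, ΣX = 156.8, ΣY = 179.2, ΣX² = 5315.94, ΣY² = 6989.54, ΣXY = 5195.53
nΣXY − ΣXΣY = 25977.65 − 28098.56 = -2120.91
nΣX² − (ΣX)² = 26579.7 − 24586.24 = 1993.46; nΣY² − (ΣY)² = 34947.7 − 32112.64 = 2835.06
r = -2120.91 / √(1993.46 × 2835.06) = -2120.91 / 2377.3049 ≈ -0.8921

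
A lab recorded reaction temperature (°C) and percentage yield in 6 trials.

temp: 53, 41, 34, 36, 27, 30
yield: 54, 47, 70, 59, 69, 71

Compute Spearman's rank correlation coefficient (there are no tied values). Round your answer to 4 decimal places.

-0.7714

Rank temp: 6, 5, 3, 4, 1, 2
Rank yield: 2, 1, 5, 3, 4, 6
d = rank(temp) − rank(yield): 4, 4, -2, 1, -3, -4; Σd² = 62
ρ = 1 − 6Σd² / [n(n²−1)] = 1 − 6×62 / (6×35) = 1 − 372/210 ≈ -0.7714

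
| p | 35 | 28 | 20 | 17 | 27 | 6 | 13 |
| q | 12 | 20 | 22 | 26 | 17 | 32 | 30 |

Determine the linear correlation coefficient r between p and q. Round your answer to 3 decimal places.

-0.976

n = 7, Σp = 146, Σq = 159, Σp² = 3632, Σq² = 3917, Σpq = 2903
nΣpq − ΣpΣq = 20321 − 23214 = -2893
nΣp² − (Σp)² = 25424 − 21316 = 4108; nΣq² − (Σq)² = 27419 − 25281 = 2138
r = -2893 / √(4108 × 2138) = -2893 / 2963.5965 ≈ -0.976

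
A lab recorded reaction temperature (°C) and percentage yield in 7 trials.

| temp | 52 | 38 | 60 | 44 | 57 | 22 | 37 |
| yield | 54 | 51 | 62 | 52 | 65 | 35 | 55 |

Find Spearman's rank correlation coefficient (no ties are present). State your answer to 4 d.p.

Rank temp: 5, 3, 7, 4, 6, 1, 2
Rank yield: 4, 2, 6, 3, 7, 1, 5
d = rank(temp) − rank(yield): 1, 1, 1, 1, -1, 0, -3; Σd² = 14
ρ = 1 − 6Σd² / [n(n²−1)] = 1 − 6×14 / (7×48) = 1 − 84/336 ≈ 0.7500

0.7500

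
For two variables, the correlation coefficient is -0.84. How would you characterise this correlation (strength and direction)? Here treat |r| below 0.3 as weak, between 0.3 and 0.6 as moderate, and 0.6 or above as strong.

r = -0.84 < 0 so the relationship is negative.
|r| = 0.84, which falls in the strong range.

strong negative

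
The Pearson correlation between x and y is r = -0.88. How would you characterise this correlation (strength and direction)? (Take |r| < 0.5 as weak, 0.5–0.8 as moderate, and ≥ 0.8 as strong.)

strong negative

r = -0.88 < 0 so the relationship is negative.
|r| = 0.88, which falls in the strong range.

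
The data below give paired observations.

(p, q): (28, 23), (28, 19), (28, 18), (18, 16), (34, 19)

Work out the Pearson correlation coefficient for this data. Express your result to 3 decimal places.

n = 5, Σp = 136, Σq = 95, Σp² = 3832, Σq² = 1831, Σpq = 2614
nΣpq − ΣpΣq = 13070 − 12920 = 150
nΣp² − (Σp)² = 19160 − 18496 = 664; nΣq² − (Σq)² = 9155 − 9025 = 130
r = 150 / √(664 × 130) = 150 / 293.8027 ≈ 0.511

0.511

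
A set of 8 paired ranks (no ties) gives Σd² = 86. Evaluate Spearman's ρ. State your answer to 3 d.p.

ρ = 1 − 6Σd² / [n(n²−1)] = 1 − 6×86 / (8×63)
  = 1 − 516/504 = 1 − 1.0238 ≈ -0.024

-0.024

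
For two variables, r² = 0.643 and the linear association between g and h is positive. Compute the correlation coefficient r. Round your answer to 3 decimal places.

0.802

|r| = √0.643 = 0.802
The association is positive, so r = 0.802.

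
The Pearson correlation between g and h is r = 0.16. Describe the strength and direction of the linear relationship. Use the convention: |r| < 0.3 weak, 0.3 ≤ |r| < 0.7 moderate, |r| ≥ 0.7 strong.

weak positive

r = 0.16 > 0 so the relationship is positive.
|r| = 0.16, which falls in the weak range.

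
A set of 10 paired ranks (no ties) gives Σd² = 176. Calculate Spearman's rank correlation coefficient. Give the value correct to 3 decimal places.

-0.067

ρ = 1 − 6Σd² / [n(n²−1)] = 1 − 6×176 / (10×99)
  = 1 − 1056/990 = 1 − 1.0667 ≈ -0.067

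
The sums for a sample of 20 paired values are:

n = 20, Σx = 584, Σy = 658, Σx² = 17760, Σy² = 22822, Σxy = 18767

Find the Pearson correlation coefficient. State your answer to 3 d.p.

-0.490

r = (nΣxy − ΣxΣy) / √[(nΣx² − (Σx)²)(nΣy² − (Σy)²)]
Numerator: 20×18767 − 584×658 = -8932
Denominator: √[(355200 − 341056)(456440 − 432964)] = √[14144 × 23476] = 18222.0895
r = -8932 / 18222.0895 ≈ -0.490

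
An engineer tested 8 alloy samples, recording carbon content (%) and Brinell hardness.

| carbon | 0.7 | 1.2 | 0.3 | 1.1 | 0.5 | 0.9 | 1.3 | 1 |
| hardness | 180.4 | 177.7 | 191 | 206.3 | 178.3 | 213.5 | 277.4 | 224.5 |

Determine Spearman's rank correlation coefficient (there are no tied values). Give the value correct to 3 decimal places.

Rank carbon: 3, 7, 1, 6, 2, 4, 8, 5
Rank hardness: 3, 1, 4, 5, 2, 6, 8, 7
d = rank(carbon) − rank(hardness): 0, 6, -3, 1, 0, -2, 0, -2; Σd² = 54
ρ = 1 − 6Σd² / [n(n²−1)] = 1 − 6×54 / (8×63) = 1 − 324/504 ≈ 0.357

0.357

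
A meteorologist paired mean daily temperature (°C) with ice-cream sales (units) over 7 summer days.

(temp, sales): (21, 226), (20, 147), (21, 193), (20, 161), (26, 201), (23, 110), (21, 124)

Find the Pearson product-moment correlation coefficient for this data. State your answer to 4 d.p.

0.1596

n = 7, Σx = 152, Σy = 1162, Σx² = 3328, Σy² = 203732, Σxy = 25319
nΣxy − ΣxΣy = 177233 − 176624 = 609
nΣx² − (Σx)² = 23296 − 23104 = 192; nΣy² − (Σy)² = 1426124 − 1350244 = 75880
r = 609 / √(192 × 75880) = 609 / 3816.9307 ≈ 0.1596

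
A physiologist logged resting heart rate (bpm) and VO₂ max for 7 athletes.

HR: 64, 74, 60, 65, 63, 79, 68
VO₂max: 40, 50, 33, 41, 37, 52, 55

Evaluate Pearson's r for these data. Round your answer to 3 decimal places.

n = 7, Σx = 473, Σy = 308, Σx² = 32231, Σy² = 13968, Σxy = 21084
nΣxy − ΣxΣy = 147588 − 145684 = 1904
nΣx² − (Σx)² = 225617 − 223729 = 1888; nΣy² − (Σy)² = 97776 − 94864 = 2912
r = 1904 / √(1888 × 2912) = 1904 / 2344.7507 ≈ 0.812

0.812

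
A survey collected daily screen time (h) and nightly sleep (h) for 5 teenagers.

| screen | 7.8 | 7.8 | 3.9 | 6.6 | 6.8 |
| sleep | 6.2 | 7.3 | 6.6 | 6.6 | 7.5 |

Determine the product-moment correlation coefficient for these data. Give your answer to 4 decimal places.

0.1631

n = 5, Σx = 32.9, Σy = 34.2, Σx² = 226.69, Σy² = 235.1, Σxy = 225.6
nΣxy − ΣxΣy = 1128 − 1125.18 = 2.82
nΣx² − (Σx)² = 1133.45 − 1082.41 = 51.04; nΣy² − (Σy)² = 1175.5 − 1169.64 = 5.86
r = 2.82 / √(51.04 × 5.86) = 2.82 / 17.2943 ≈ 0.1631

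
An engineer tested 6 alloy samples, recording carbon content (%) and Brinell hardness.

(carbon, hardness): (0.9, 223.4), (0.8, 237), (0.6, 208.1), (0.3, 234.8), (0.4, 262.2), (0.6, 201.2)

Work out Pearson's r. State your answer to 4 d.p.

-0.3364

n = 6, Σx = 3.6, Σy = 1366.7, Σx² = 2.42, Σy² = 313743.49, Σxy = 811.56
nΣxy − ΣxΣy = 4869.36 − 4920.12 = -50.76
nΣx² − (Σx)² = 14.52 − 12.96 = 1.56; nΣy² − (Σy)² = 1882460.94 − 1867868.89 = 14592.05
r = -50.76 / √(1.56 × 14592.05) = -50.76 / 150.8761 ≈ -0.3364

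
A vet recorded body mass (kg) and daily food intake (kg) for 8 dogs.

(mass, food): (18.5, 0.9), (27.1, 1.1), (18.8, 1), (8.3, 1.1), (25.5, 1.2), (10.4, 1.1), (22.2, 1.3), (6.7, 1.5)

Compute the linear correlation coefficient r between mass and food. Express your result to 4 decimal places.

n = 8, Σx = 137.5, Σy = 9.2, Σx² = 2795.13, Σy² = 10.82, Σxy = 155.34
nΣxy − ΣxΣy = 1242.72 − 1265 = -22.28
nΣx² − (Σx)² = 22361.04 − 18906.25 = 3454.79; nΣy² − (Σy)² = 86.56 − 84.64 = 1.92
r = -22.28 / √(3454.79 × 1.92) = -22.28 / 81.4444 ≈ -0.2736

-0.2736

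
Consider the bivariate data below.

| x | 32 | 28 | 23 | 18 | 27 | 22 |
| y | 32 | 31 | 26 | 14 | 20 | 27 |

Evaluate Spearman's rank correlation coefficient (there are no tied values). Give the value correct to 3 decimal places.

Rank x: 6, 5, 3, 1, 4, 2
Rank y: 6, 5, 3, 1, 2, 4
d = rank(x) − rank(y): 0, 0, 0, 0, 2, -2; Σd² = 8
ρ = 1 − 6Σd² / [n(n²−1)] = 1 − 6×8 / (6×35) = 1 − 48/210 ≈ 0.771

0.771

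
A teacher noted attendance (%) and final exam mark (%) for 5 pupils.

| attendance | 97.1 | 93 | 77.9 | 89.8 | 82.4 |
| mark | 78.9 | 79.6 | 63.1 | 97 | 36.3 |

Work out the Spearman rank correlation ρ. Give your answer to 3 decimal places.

0.500

Rank attendance: 5, 4, 1, 3, 2
Rank mark: 3, 4, 2, 5, 1
d = rank(attendance) − rank(mark): 2, 0, -1, -2, 1; Σd² = 10
ρ = 1 − 6Σd² / [n(n²−1)] = 1 − 6×10 / (5×24) = 1 − 60/120 ≈ 0.500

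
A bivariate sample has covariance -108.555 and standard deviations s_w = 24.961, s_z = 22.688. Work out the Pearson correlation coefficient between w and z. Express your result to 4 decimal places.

r = Cov(w,z) / (s_w · s_z) = -108.555 / (24.961 × 22.688)
  = -108.555 / 566.3152 ≈ -0.1917

-0.1917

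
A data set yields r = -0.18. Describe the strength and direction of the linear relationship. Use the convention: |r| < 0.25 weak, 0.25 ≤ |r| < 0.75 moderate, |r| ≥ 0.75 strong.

weak negative

r = -0.18 < 0 so the relationship is negative.
|r| = 0.18, which falls in the weak range.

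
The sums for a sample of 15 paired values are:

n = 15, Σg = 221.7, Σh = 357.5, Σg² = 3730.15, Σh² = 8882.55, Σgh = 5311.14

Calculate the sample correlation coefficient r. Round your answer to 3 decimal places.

0.067

r = (nΣgh − ΣgΣh) / √[(nΣg² − (Σg)²)(nΣh² − (Σh)²)]
Numerator: 15×5311.14 − 221.7×357.5 = 409.35
Denominator: √[(55952.25 − 49150.89)(133238.25 − 127806.25)] = √[6801.36 × 5432] = 6078.2389
r = 409.35 / 6078.2389 ≈ 0.067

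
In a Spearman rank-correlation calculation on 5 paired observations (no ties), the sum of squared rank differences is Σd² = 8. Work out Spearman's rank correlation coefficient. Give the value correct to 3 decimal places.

0.600

ρ = 1 − 6Σd² / [n(n²−1)] = 1 − 6×8 / (5×24)
  = 1 − 48/120 = 1 − 0.4000 ≈ 0.600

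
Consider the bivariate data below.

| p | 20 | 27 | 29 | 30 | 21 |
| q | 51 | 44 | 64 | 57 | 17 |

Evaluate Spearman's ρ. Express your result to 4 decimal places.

0.6000

Rank p: 1, 3, 4, 5, 2
Rank q: 3, 2, 5, 4, 1
d = rank(p) − rank(q): -2, 1, -1, 1, 1; Σd² = 8
ρ = 1 − 6Σd² / [n(n²−1)] = 1 − 6×8 / (5×24) = 1 − 48/120 ≈ 0.6000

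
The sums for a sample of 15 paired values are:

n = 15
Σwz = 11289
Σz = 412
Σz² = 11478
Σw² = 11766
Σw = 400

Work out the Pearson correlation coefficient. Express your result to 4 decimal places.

0.7170

r = (nΣwz − ΣwΣz) / √[(nΣw² − (Σw)²)(nΣz² − (Σz)²)]
Numerator: 15×11289 − 400×412 = 4535
Denominator: √[(176490 − 160000)(172170 − 169744)] = √[16490 × 2426] = 6324.9300
r = 4535 / 6324.9300 ≈ 0.7170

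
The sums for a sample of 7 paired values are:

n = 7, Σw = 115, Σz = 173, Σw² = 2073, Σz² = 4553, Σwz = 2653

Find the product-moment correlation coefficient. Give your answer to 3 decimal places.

-0.838

r = (nΣwz − ΣwΣz) / √[(nΣw² − (Σw)²)(nΣz² − (Σz)²)]
Numerator: 7×2653 − 115×173 = -1324
Denominator: √[(14511 − 13225)(31871 − 29929)] = √[1286 × 1942] = 1580.3202
r = -1324 / 1580.3202 ≈ -0.838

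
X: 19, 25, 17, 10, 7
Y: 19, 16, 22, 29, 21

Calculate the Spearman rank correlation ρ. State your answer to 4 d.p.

Rank X: 4, 5, 3, 2, 1
Rank Y: 2, 1, 4, 5, 3
d = rank(X) − rank(Y): 2, 4, -1, -3, -2; Σd² = 34
ρ = 1 − 6Σd² / [n(n²−1)] = 1 − 6×34 / (5×24) = 1 − 204/120 ≈ -0.7000

-0.7000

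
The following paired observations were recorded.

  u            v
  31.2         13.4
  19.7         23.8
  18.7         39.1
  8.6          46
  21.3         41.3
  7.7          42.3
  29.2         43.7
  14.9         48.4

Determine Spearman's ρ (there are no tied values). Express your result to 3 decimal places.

-0.548

Rank u: 8, 5, 4, 2, 6, 1, 7, 3
Rank v: 1, 2, 3, 7, 4, 5, 6, 8
d = rank(u) − rank(v): 7, 3, 1, -5, 2, -4, 1, -5; Σd² = 130
ρ = 1 − 6Σd² / [n(n²−1)] = 1 − 6×130 / (8×63) = 1 − 780/504 ≈ -0.548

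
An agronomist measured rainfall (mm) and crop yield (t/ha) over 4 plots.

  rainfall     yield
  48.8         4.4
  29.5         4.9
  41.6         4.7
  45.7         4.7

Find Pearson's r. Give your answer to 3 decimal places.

-0.879

n = 4, Σx = 165.6, Σy = 18.7, Σx² = 7070.74, Σy² = 87.55, Σxy = 769.58
nΣxy − ΣxΣy = 3078.32 − 3096.72 = -18.4
nΣx² − (Σx)² = 28282.96 − 27423.36 = 859.6; nΣy² − (Σy)² = 350.2 − 349.69 = 0.51
r = -18.4 / √(859.6 × 0.51) = -18.4 / 20.9379 ≈ -0.879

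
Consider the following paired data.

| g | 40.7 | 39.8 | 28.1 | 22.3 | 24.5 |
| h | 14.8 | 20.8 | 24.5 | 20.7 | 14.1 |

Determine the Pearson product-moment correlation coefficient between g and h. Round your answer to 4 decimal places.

-0.1560

n = 5, Σg = 155.4, Σh = 94.9, Σg² = 5127.68, Σh² = 1879.23, Σgh = 2925.71
nΣgh − ΣgΣh = 14628.55 − 14747.46 = -118.91
nΣg² − (Σg)² = 25638.4 − 24149.16 = 1489.24; nΣh² − (Σh)² = 9396.15 − 9006.01 = 390.14
r = -118.91 / √(1489.24 × 390.14) = -118.91 / 762.2415 ≈ -0.1560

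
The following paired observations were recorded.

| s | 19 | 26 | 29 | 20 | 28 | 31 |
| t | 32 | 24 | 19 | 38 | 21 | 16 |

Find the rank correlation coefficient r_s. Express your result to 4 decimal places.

Rank s: 1, 3, 5, 2, 4, 6
Rank t: 5, 4, 2, 6, 3, 1
d = rank(s) − rank(t): -4, -1, 3, -4, 1, 5; Σd² = 68
ρ = 1 − 6Σd² / [n(n²−1)] = 1 − 6×68 / (6×35) = 1 − 408/210 ≈ -0.9429

-0.9429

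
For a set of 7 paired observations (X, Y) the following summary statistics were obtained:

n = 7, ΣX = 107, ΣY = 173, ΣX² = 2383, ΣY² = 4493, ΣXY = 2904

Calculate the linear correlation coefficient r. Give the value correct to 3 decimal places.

0.644

r = (nΣXY − ΣXΣY) / √[(nΣX² − (ΣX)²)(nΣY² − (ΣY)²)]
Numerator: 7×2904 − 107×173 = 1817
Denominator: √[(16681 − 11449)(31451 − 29929)] = √[5232 × 1522] = 2821.8972
r = 1817 / 2821.8972 ≈ 0.644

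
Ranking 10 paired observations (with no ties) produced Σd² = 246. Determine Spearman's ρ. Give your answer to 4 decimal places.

ρ = 1 − 6Σd² / [n(n²−1)] = 1 − 6×246 / (10×99)
  = 1 − 1476/990 = 1 − 1.49091 ≈ -0.4909

-0.4909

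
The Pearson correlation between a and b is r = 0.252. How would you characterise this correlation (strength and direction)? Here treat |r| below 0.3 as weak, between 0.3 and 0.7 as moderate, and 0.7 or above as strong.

weak positive

r = 0.252 > 0 so the relationship is positive.
|r| = 0.252, which falls in the weak range.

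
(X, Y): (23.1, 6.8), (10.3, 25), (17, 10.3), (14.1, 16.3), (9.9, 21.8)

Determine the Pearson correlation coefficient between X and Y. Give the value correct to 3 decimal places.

-0.954

n = 5, ΣX = 74.4, ΣY = 80.2, ΣX² = 1225.52, ΣY² = 1518.26, ΣXY = 1035.33
nΣXY − ΣXΣY = 5176.65 − 5966.88 = -790.23
nΣX² − (ΣX)² = 6127.6 − 5535.36 = 592.24; nΣY² − (ΣY)² = 7591.3 − 6432.04 = 1159.26
r = -790.23 / √(592.24 × 1159.26) = -790.23 / 828.5892 ≈ -0.954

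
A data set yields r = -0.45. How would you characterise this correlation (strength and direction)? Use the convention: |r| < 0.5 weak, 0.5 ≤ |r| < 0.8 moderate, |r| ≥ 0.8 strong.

weak negative

r = -0.45 < 0 so the relationship is negative.
|r| = 0.45, which falls in the weak range.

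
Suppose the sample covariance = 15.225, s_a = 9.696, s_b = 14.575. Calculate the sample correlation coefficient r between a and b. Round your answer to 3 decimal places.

0.108

r = Cov(a,b) / (s_a · s_b) = 15.225 / (9.696 × 14.575)
  = 15.225 / 141.3192 ≈ 0.108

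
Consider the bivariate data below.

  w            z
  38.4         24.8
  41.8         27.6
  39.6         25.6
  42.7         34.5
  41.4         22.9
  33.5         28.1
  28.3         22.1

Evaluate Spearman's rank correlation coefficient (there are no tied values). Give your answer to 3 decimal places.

Rank w: 3, 6, 4, 7, 5, 2, 1
Rank z: 3, 5, 4, 7, 2, 6, 1
d = rank(w) − rank(z): 0, 1, 0, 0, 3, -4, 0; Σd² = 26
ρ = 1 − 6Σd² / [n(n²−1)] = 1 − 6×26 / (7×48) = 1 − 156/336 ≈ 0.536

0.536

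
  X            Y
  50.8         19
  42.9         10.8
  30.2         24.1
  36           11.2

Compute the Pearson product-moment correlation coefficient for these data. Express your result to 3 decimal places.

-0.249

n = 4, ΣX = 159.9, ΣY = 65.1, ΣX² = 6629.09, ΣY² = 1183.89, ΣXY = 2559.54
nΣXY − ΣXΣY = 10238.16 − 10409.49 = -171.33
nΣX² − (ΣX)² = 26516.36 − 25568.01 = 948.35; nΣY² − (ΣY)² = 4735.56 − 4238.01 = 497.55
r = -171.33 / √(948.35 × 497.55) = -171.33 / 686.9145 ≈ -0.249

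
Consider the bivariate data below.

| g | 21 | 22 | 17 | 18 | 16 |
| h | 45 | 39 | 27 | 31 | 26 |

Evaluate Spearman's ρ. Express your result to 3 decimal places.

0.900

Rank g: 4, 5, 2, 3, 1
Rank h: 5, 4, 2, 3, 1
d = rank(g) − rank(h): -1, 1, 0, 0, 0; Σd² = 2
ρ = 1 − 6Σd² / [n(n²−1)] = 1 − 6×2 / (5×24) = 1 − 12/120 ≈ 0.900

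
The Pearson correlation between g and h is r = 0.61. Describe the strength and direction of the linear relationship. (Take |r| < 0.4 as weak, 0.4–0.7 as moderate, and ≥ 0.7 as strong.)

moderate positive

r = 0.61 > 0 so the relationship is positive.
|r| = 0.61, which falls in the moderate range.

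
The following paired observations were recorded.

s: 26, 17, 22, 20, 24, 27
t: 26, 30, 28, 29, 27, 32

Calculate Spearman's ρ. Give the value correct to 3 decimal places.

-0.143

Rank s: 5, 1, 3, 2, 4, 6
Rank t: 1, 5, 3, 4, 2, 6
d = rank(s) − rank(t): 4, -4, 0, -2, 2, 0; Σd² = 40
ρ = 1 − 6Σd² / [n(n²−1)] = 1 − 6×40 / (6×35) = 1 − 240/210 ≈ -0.143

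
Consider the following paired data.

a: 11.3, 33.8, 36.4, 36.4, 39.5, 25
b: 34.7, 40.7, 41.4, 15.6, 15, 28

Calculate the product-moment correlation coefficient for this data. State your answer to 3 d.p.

-0.315

n = 6, Σa = 182.4, Σb = 175.4, Σa² = 6105.3, Σb² = 5826.9, Σab = 5135.07
nΣab − ΣaΣb = 30810.42 − 31992.96 = -1182.54
nΣa² − (Σa)² = 36631.8 − 33269.76 = 3362.04; nΣb² − (Σb)² = 34961.4 − 30765.16 = 4196.24
r = -1182.54 / √(3362.04 × 4196.24) = -1182.54 / 3756.0520 ≈ -0.315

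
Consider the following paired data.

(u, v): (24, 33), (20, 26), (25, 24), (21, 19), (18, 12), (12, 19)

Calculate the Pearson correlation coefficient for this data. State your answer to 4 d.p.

n = 6, Σu = 120, Σv = 133, Σu² = 2510, Σv² = 3207, Σuv = 2755
nΣuv − ΣuΣv = 16530 − 15960 = 570
nΣu² − (Σu)² = 15060 − 14400 = 660; nΣv² − (Σv)² = 19242 − 17689 = 1553
r = 570 / √(660 × 1553) = 570 / 1012.4130 ≈ 0.5630

0.5630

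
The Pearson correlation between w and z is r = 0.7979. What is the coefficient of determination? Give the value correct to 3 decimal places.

r² = (0.7979)² = 0.637

0.637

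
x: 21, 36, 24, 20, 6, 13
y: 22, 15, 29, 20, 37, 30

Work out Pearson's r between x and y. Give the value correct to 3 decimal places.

n = 6, Σx = 120, Σy = 153, Σx² = 2918, Σy² = 4219, Σxy = 2710
nΣxy − ΣxΣy = 16260 − 18360 = -2100
nΣx² − (Σx)² = 17508 − 14400 = 3108; nΣy² − (Σy)² = 25314 − 23409 = 1905
r = -2100 / √(3108 × 1905) = -2100 / 2433.2571 ≈ -0.863

-0.863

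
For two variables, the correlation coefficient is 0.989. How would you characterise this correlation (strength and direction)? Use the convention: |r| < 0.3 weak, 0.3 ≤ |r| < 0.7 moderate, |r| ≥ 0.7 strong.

r = 0.989 > 0 so the relationship is positive.
|r| = 0.989, which falls in the strong range.

strong positive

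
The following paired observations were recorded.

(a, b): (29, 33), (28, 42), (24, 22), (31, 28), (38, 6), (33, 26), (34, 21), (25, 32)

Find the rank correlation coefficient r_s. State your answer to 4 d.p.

-0.5714

Rank a: 4, 3, 1, 5, 8, 6, 7, 2
Rank b: 7, 8, 3, 5, 1, 4, 2, 6
d = rank(a) − rank(b): -3, -5, -2, 0, 7, 2, 5, -4; Σd² = 132
ρ = 1 − 6Σd² / [n(n²−1)] = 1 − 6×132 / (8×63) = 1 − 792/504 ≈ -0.5714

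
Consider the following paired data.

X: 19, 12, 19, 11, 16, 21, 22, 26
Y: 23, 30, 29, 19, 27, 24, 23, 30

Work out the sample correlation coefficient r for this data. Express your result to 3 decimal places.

0.266

n = 8, ΣX = 146, ΣY = 205, ΣX² = 2844, ΣY² = 5365, ΣXY = 3779
nΣXY − ΣXΣY = 30232 − 29930 = 302
nΣX² − (ΣX)² = 22752 − 21316 = 1436; nΣY² − (ΣY)² = 42920 − 42025 = 895
r = 302 / √(1436 × 895) = 302 / 1133.6754 ≈ 0.266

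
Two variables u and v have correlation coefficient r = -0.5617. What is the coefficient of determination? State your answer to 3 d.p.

0.316

r² = (-0.5617)² = 0.316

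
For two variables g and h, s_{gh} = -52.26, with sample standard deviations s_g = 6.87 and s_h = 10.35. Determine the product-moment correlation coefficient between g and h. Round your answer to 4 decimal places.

r = Cov(g,h) / (s_g · s_h) = -52.26 / (6.87 × 10.35)
  = -52.26 / 71.1045 ≈ -0.7350

-0.7350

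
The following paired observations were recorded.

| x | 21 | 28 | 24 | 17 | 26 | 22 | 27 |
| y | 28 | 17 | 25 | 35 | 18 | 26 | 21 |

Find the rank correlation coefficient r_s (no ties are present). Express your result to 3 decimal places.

Rank x: 2, 7, 4, 1, 5, 3, 6
Rank y: 6, 1, 4, 7, 2, 5, 3
d = rank(x) − rank(y): -4, 6, 0, -6, 3, -2, 3; Σd² = 110
ρ = 1 − 6Σd² / [n(n²−1)] = 1 − 6×110 / (7×48) = 1 − 660/336 ≈ -0.964

-0.964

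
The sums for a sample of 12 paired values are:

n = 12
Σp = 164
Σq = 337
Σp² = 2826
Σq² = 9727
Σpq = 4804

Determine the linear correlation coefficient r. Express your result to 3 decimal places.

r = (nΣpq − ΣpΣq) / √[(nΣp² − (Σp)²)(nΣq² − (Σq)²)]
Numerator: 12×4804 − 164×337 = 2380
Denominator: √[(33912 − 26896)(116724 − 113569)] = √[7016 × 3155] = 4704.8358
r = 2380 / 4704.8358 ≈ 0.506

0.506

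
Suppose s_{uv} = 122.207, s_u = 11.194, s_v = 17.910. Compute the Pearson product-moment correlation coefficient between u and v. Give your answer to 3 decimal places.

0.610

r = Cov(u,v) / (s_u · s_v) = 122.207 / (11.194 × 17.910)
  = 122.207 / 200.4845 ≈ 0.610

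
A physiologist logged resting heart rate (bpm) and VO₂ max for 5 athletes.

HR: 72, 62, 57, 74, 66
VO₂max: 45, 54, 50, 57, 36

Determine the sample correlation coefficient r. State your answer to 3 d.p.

n = 5, Σx = 331, Σy = 242, Σx² = 22109, Σy² = 11986, Σxy = 16032
nΣxy − ΣxΣy = 80160 − 80102 = 58
nΣx² − (Σx)² = 110545 − 109561 = 984; nΣy² − (Σy)² = 59930 − 58564 = 1366
r = 58 / √(984 × 1366) = 58 / 1159.3722 ≈ 0.050

0.050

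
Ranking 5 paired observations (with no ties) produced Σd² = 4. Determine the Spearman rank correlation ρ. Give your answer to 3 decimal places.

ρ = 1 − 6Σd² / [n(n²−1)] = 1 − 6×4 / (5×24)
  = 1 − 24/120 = 1 − 0.2000 ≈ 0.800

0.800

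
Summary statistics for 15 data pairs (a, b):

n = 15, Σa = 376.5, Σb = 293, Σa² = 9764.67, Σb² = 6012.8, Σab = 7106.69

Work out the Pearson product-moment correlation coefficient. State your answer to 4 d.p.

-0.8205

r = (nΣab − ΣaΣb) / √[(nΣa² − (Σa)²)(nΣb² − (Σb)²)]
Numerator: 15×7106.69 − 376.5×293 = -3714.15
Denominator: √[(146470.05 − 141752.25)(90192 − 85849)] = √[4717.8 × 4343] = 4526.5224
r = -3714.15 / 4526.5224 ≈ -0.8205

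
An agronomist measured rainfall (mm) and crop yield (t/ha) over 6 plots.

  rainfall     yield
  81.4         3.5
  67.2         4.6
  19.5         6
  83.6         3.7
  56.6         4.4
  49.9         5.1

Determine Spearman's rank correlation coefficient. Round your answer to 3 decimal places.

-0.886

Rank rainfall: 5, 4, 1, 6, 3, 2
Rank yield: 1, 4, 6, 2, 3, 5
d = rank(rainfall) − rank(yield): 4, 0, -5, 4, 0, -3; Σd² = 66
ρ = 1 − 6Σd² / [n(n²−1)] = 1 − 6×66 / (6×35) = 1 − 396/210 ≈ -0.886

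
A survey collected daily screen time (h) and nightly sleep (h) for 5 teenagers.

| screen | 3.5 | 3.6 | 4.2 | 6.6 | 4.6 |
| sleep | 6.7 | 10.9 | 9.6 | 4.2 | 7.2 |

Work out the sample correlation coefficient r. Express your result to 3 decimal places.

-0.749

n = 5, Σx = 22.5, Σy = 38.6, Σx² = 107.57, Σy² = 325.34, Σxy = 163.85
nΣxy − ΣxΣy = 819.25 − 868.5 = -49.25
nΣx² − (Σx)² = 537.85 − 506.25 = 31.6; nΣy² − (Σy)² = 1626.7 − 1489.96 = 136.74
r = -49.25 / √(31.6 × 136.74) = -49.25 / 65.7342 ≈ -0.749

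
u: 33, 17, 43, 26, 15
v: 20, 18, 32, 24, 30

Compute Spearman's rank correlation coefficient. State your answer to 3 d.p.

Rank u: 4, 2, 5, 3, 1
Rank v: 2, 1, 5, 3, 4
d = rank(u) − rank(v): 2, 1, 0, 0, -3; Σd² = 14
ρ = 1 − 6Σd² / [n(n²−1)] = 1 − 6×14 / (5×24) = 1 − 84/120 ≈ 0.300

0.300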